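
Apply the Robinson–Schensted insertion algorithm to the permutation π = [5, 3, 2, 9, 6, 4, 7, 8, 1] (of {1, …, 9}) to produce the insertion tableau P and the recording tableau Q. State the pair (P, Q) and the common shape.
P = [1, 4, 7, 8] / [2, 6] / [3, 9] / [5];  Q = [1, 4, 7, 8] / [2, 5] / [3, 6] / [9];  common shape = (4, 2, 2, 1)

Row-insert the values π_1, π_2, … into P one at a time, bumping the leftmost entry strictly greater than the inserted value down to the next row. The recording tableau Q records, in position (i, j), the step at which that cell was added to P.
  Insert 5 (step 1): P = [5];  Q = [1]
  Insert 3 (step 2): P = [3] / [5];  Q = [1] / [2]
  Insert 2 (step 3): P = [2] / [3] / [5];  Q = [1] / [2] / [3]
  Insert 9 (step 4): P = [2, 9] / [3] / [5];  Q = [1, 4] / [2] / [3]
  Insert 6 (step 5): P = [2, 6] / [3, 9] / [5];  Q = [1, 4] / [2, 5] / [3]
  Insert 4 (step 6): P = [2, 4] / [3, 6] / [5, 9];  Q = [1, 4] / [2, 5] / [3, 6]
  Insert 7 (step 7): P = [2, 4, 7] / [3, 6] / [5, 9];  Q = [1, 4, 7] / [2, 5] / [3, 6]
  Insert 8 (step 8): P = [2, 4, 7, 8] / [3, 6] / [5, 9];  Q = [1, 4, 7, 8] / [2, 5] / [3, 6]
  Insert 1 (step 9): P = [1, 4, 7, 8] / [2, 6] / [3, 9] / [5];  Q = [1, 4, 7, 8] / [2, 5] / [3, 6] / [9]
Final shape: (4, 2, 2, 1).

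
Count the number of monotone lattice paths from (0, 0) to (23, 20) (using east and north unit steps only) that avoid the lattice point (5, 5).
Number of paths = 699203021580

Total paths from (0, 0) to (23, 20): C(43, 23) = 960566918220. Paths through (5, 5): (paths (0, 0) → (5, 5)) × (paths (5, 5) → (23, 20)) = C(10, 5) · C(33, 18) = 252 · 1037158320 = 261363896640. Avoidance count = 960566918220 − 261363896640 = 699203021580.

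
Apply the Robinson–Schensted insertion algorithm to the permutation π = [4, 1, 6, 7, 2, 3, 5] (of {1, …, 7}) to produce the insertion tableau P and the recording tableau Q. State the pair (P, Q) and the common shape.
P = [1, 2, 3, 5] / [4, 6, 7];  Q = [1, 3, 4, 7] / [2, 5, 6];  common shape = (4, 3)

Row-insert the values π_1, π_2, … into P one at a time, bumping the leftmost entry strictly greater than the inserted value down to the next row. The recording tableau Q records, in position (i, j), the step at which that cell was added to P.
  Insert 4 (step 1): P = [4];  Q = [1]
  Insert 1 (step 2): P = [1] / [4];  Q = [1] / [2]
  Insert 6 (step 3): P = [1, 6] / [4];  Q = [1, 3] / [2]
  Insert 7 (step 4): P = [1, 6, 7] / [4];  Q = [1, 3, 4] / [2]
  Insert 2 (step 5): P = [1, 2, 7] / [4, 6];  Q = [1, 3, 4] / [2, 5]
  Insert 3 (step 6): P = [1, 2, 3] / [4, 6, 7];  Q = [1, 3, 4] / [2, 5, 6]
  Insert 5 (step 7): P = [1, 2, 3, 5] / [4, 6, 7];  Q = [1, 3, 4, 7] / [2, 5, 6]
Final shape: (4, 3).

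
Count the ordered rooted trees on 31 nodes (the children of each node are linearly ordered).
C_30 = 3814986502092304

These ordered rooted trees are counted by the Catalan number C_n = (1/(n + 1)) · C(2n, n). For n = 30: C_30 = (1/31) · C(60, 30) = 118264581564861424/31 = 3814986502092304.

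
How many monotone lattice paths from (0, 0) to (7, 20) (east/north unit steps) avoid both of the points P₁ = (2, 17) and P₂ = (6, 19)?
Number of paths = 529384

Inclusion–exclusion. Total paths: C(27, 7) = 888030. Through P₁: C(19, 2)·C(8, 5) = 9576. Through P₂: C(25, 6)·C(2, 1) = 354200. Since P₁ is strictly southwest of P₂, a monotone path through both must visit P₁ then P₂; paths through both = C(19, 2)·C(6, 4)·C(2, 1) = 5130. Avoid both = 888030 − 9576 − 354200 + 5130 = 529384.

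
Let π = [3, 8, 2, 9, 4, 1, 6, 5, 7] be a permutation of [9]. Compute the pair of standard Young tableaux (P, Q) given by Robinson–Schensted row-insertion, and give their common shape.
P = [1, 4, 5, 7] / [2, 6, 9] / [3, 8];  Q = [1, 2, 4, 9] / [3, 5, 7] / [6, 8];  common shape = (4, 3, 2)

Row-insert the values π_1, π_2, … into P one at a time, bumping the leftmost entry strictly greater than the inserted value down to the next row. The recording tableau Q records, in position (i, j), the step at which that cell was added to P.
  Insert 3 (step 1): P = [3];  Q = [1]
  Insert 8 (step 2): P = [3, 8];  Q = [1, 2]
  Insert 2 (step 3): P = [2, 8] / [3];  Q = [1, 2] / [3]
  Insert 9 (step 4): P = [2, 8, 9] / [3];  Q = [1, 2, 4] / [3]
  Insert 4 (step 5): P = [2, 4, 9] / [3, 8];  Q = [1, 2, 4] / [3, 5]
  Insert 1 (step 6): P = [1, 4, 9] / [2, 8] / [3];  Q = [1, 2, 4] / [3, 5] / [6]
  Insert 6 (step 7): P = [1, 4, 6] / [2, 8, 9] / [3];  Q = [1, 2, 4] / [3, 5, 7] / [6]
  Insert 5 (step 8): P = [1, 4, 5] / [2, 6, 9] / [3, 8];  Q = [1, 2, 4] / [3, 5, 7] / [6, 8]
  Insert 7 (step 9): P = [1, 4, 5, 7] / [2, 6, 9] / [3, 8];  Q = [1, 2, 4, 9] / [3, 5, 7] / [6, 8]
Final shape: (4, 3, 2).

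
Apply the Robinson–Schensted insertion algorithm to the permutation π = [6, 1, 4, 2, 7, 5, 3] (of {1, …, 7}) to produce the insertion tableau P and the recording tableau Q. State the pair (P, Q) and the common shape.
P = [1, 2, 3] / [4, 5] / [6, 7];  Q = [1, 3, 5] / [2, 6] / [4, 7];  common shape = (3, 2, 2)

Row-insert the values π_1, π_2, … into P one at a time, bumping the leftmost entry strictly greater than the inserted value down to the next row. The recording tableau Q records, in position (i, j), the step at which that cell was added to P.
  Insert 6 (step 1): P = [6];  Q = [1]
  Insert 1 (step 2): P = [1] / [6];  Q = [1] / [2]
  Insert 4 (step 3): P = [1, 4] / [6];  Q = [1, 3] / [2]
  Insert 2 (step 4): P = [1, 2] / [4] / [6];  Q = [1, 3] / [2] / [4]
  Insert 7 (step 5): P = [1, 2, 7] / [4] / [6];  Q = [1, 3, 5] / [2] / [4]
  Insert 5 (step 6): P = [1, 2, 5] / [4, 7] / [6];  Q = [1, 3, 5] / [2, 6] / [4]
  Insert 3 (step 7): P = [1, 2, 3] / [4, 5] / [6, 7];  Q = [1, 3, 5] / [2, 6] / [4, 7]
Final shape: (3, 2, 2).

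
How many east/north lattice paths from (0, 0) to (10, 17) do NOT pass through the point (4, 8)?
Number of paths = 5958810

Total paths from (0, 0) to (10, 17): C(27, 10) = 8436285. Paths through (4, 8): (paths (0, 0) → (4, 8)) × (paths (4, 8) → (10, 17)) = C(12, 4) · C(15, 6) = 495 · 5005 = 2477475. Avoidance count = 8436285 − 2477475 = 5958810.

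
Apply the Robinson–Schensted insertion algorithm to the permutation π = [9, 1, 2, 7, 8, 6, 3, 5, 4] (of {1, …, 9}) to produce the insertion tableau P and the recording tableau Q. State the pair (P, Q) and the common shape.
P = [1, 2, 3, 4] / [5, 8] / [6] / [7] / [9];  Q = [1, 3, 4, 5] / [2, 8] / [6] / [7] / [9];  common shape = (4, 2, 1, 1, 1)

Row-insert the values π_1, π_2, … into P one at a time, bumping the leftmost entry strictly greater than the inserted value down to the next row. The recording tableau Q records, in position (i, j), the step at which that cell was added to P.
  Insert 9 (step 1): P = [9];  Q = [1]
  Insert 1 (step 2): P = [1] / [9];  Q = [1] / [2]
  Insert 2 (step 3): P = [1, 2] / [9];  Q = [1, 3] / [2]
  Insert 7 (step 4): P = [1, 2, 7] / [9];  Q = [1, 3, 4] / [2]
  Insert 8 (step 5): P = [1, 2, 7, 8] / [9];  Q = [1, 3, 4, 5] / [2]
  Insert 6 (step 6): P = [1, 2, 6, 8] / [7] / [9];  Q = [1, 3, 4, 5] / [2] / [6]
  Insert 3 (step 7): P = [1, 2, 3, 8] / [6] / [7] / [9];  Q = [1, 3, 4, 5] / [2] / [6] / [7]
  Insert 5 (step 8): P = [1, 2, 3, 5] / [6, 8] / [7] / [9];  Q = [1, 3, 4, 5] / [2, 8] / [6] / [7]
  Insert 4 (step 9): P = [1, 2, 3, 4] / [5, 8] / [6] / [7] / [9];  Q = [1, 3, 4, 5] / [2, 8] / [6] / [7] / [9]
Final shape: (4, 2, 1, 1, 1).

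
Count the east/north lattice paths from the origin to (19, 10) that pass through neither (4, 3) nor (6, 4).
Number of paths = 11212110

Inclusion–exclusion. Total paths: C(29, 19) = 20030010. Through P₁: C(7, 4)·C(22, 15) = 5969040. Through P₂: C(10, 6)·C(19, 13) = 5697720. Since P₁ is strictly southwest of P₂, a monotone path through both must visit P₁ then P₂; paths through both = C(7, 4)·C(3, 2)·C(19, 13) = 2848860. Avoid both = 20030010 − 5969040 − 5697720 + 2848860 = 11212110.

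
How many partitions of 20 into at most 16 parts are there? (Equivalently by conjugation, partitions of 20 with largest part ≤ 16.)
p(20, parts ≤ 16) = 620

Use the recurrence p(n, m) = p(n, m−1) + p(n−m, m): either the largest part is < m (count p(n, m−1)) or the largest part is exactly m (remove one copy of m, count p(n−m, m)). With p(0, ·) = 1 this gives p(20, parts ≤ 16) = 620. (By conjugating Young diagrams, this also counts partitions of 20 into at most 16 parts.)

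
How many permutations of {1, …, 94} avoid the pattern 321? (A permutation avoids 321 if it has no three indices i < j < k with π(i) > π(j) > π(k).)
C_94 = 239993345518077005168915776623476723006280827488229600

These 321-avoiding permutations are counted by the Catalan number C_n = (1/(n + 1)) · C(2n, n). For n = 94: C_94 = (1/95) · C(188, 94) = 22799367824217315491046998779230288685596678611381812000/95 = 239993345518077005168915776623476723006280827488229600.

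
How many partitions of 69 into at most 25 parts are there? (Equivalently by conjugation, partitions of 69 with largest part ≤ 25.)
p(69, parts ≤ 25) = 3179967

Use the recurrence p(n, m) = p(n, m−1) + p(n−m, m): either the largest part is < m (count p(n, m−1)) or the largest part is exactly m (remove one copy of m, count p(n−m, m)). With p(0, ·) = 1 this gives p(69, parts ≤ 25) = 3179967. (By conjugating Young diagrams, this also counts partitions of 69 into at most 25 parts.)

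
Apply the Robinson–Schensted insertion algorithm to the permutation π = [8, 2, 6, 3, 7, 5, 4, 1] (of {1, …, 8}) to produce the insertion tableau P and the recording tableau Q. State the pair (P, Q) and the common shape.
P = [1, 3, 4] / [2, 7] / [5] / [6] / [8];  Q = [1, 3, 5] / [2, 6] / [4] / [7] / [8];  common shape = (3, 2, 1, 1, 1)

Row-insert the values π_1, π_2, … into P one at a time, bumping the leftmost entry strictly greater than the inserted value down to the next row. The recording tableau Q records, in position (i, j), the step at which that cell was added to P.
  Insert 8 (step 1): P = [8];  Q = [1]
  Insert 2 (step 2): P = [2] / [8];  Q = [1] / [2]
  Insert 6 (step 3): P = [2, 6] / [8];  Q = [1, 3] / [2]
  Insert 3 (step 4): P = [2, 3] / [6] / [8];  Q = [1, 3] / [2] / [4]
  Insert 7 (step 5): P = [2, 3, 7] / [6] / [8];  Q = [1, 3, 5] / [2] / [4]
  Insert 5 (step 6): P = [2, 3, 5] / [6, 7] / [8];  Q = [1, 3, 5] / [2, 6] / [4]
  Insert 4 (step 7): P = [2, 3, 4] / [5, 7] / [6] / [8];  Q = [1, 3, 5] / [2, 6] / [4] / [7]
  Insert 1 (step 8): P = [1, 3, 4] / [2, 7] / [5] / [6] / [8];  Q = [1, 3, 5] / [2, 6] / [4] / [7] / [8]
Final shape: (3, 2, 1, 1, 1).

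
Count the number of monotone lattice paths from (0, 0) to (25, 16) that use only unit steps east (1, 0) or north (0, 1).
Number of paths = 103077446706

A monotone lattice path from (0, 0) to (25, 16) consists of 25 east steps and 16 north steps in some order, so it is determined by which 25 of the 41 steps are east. The count is C(41, 25) = 103077446706.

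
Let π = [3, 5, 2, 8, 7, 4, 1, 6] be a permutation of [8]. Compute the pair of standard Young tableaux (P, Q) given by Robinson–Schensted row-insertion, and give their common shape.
P = [1, 4, 6] / [2, 5, 7] / [3] / [8];  Q = [1, 2, 4] / [3, 5, 8] / [6] / [7];  common shape = (3, 3, 1, 1)

Row-insert the values π_1, π_2, … into P one at a time, bumping the leftmost entry strictly greater than the inserted value down to the next row. The recording tableau Q records, in position (i, j), the step at which that cell was added to P.
  Insert 3 (step 1): P = [3];  Q = [1]
  Insert 5 (step 2): P = [3, 5];  Q = [1, 2]
  Insert 2 (step 3): P = [2, 5] / [3];  Q = [1, 2] / [3]
  Insert 8 (step 4): P = [2, 5, 8] / [3];  Q = [1, 2, 4] / [3]
  Insert 7 (step 5): P = [2, 5, 7] / [3, 8];  Q = [1, 2, 4] / [3, 5]
  Insert 4 (step 6): P = [2, 4, 7] / [3, 5] / [8];  Q = [1, 2, 4] / [3, 5] / [6]
  Insert 1 (step 7): P = [1, 4, 7] / [2, 5] / [3] / [8];  Q = [1, 2, 4] / [3, 5] / [6] / [7]
  Insert 6 (step 8): P = [1, 4, 6] / [2, 5, 7] / [3] / [8];  Q = [1, 2, 4] / [3, 5, 8] / [6] / [7]
Final shape: (3, 3, 1, 1).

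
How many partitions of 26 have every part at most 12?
p(26, parts ≤ 12) = 2063

Use the recurrence p(n, m) = p(n, m−1) + p(n−m, m): either the largest part is < m (count p(n, m−1)) or the largest part is exactly m (remove one copy of m, count p(n−m, m)). With p(0, ·) = 1 this gives p(26, parts ≤ 12) = 2063. (By conjugating Young diagrams, this also counts partitions of 26 into at most 12 parts.)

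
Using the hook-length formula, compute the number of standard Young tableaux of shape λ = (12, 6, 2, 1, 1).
# SYT of shape (12, 6, 2, 1, 1) = 91400925

Hook-length formula: f^λ = n! / Π hook(c), product over all cells c of the Young diagram. For λ = (12, 6, 2, 1, 1), n = 22 boxes. Hook lengths by row (left-to-right, top-to-bottom): [16, 13, 11, 10, 9, 8, 6, 5, 4, 3, 2, 1]; [9, 6, 4, 3, 2, 1]; [4, 1]; [2]; [1]. Product of hooks = 12297476505600. So f^λ = 22! / 12297476505600 = 1124000727777607680000 / 12297476505600 = 91400925.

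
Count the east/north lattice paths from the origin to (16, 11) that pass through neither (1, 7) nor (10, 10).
Number of paths = 11725915

Inclusion–exclusion. Total paths: C(27, 16) = 13037895. Through P₁: C(8, 1)·C(19, 15) = 31008. Through P₂: C(20, 10)·C(7, 6) = 1293292. Since P₁ is strictly southwest of P₂, a monotone path through both must visit P₁ then P₂; paths through both = C(8, 1)·C(12, 9)·C(7, 6) = 12320. Avoid both = 13037895 − 31008 − 1293292 + 12320 = 11725915.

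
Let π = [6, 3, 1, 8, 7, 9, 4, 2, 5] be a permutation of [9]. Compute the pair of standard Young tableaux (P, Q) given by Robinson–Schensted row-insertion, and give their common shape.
P = [1, 2, 5] / [3, 4, 9] / [6, 7] / [8];  Q = [1, 4, 6] / [2, 5, 9] / [3, 7] / [8];  common shape = (3, 3, 2, 1)

Row-insert the values π_1, π_2, … into P one at a time, bumping the leftmost entry strictly greater than the inserted value down to the next row. The recording tableau Q records, in position (i, j), the step at which that cell was added to P.
  Insert 6 (step 1): P = [6];  Q = [1]
  Insert 3 (step 2): P = [3] / [6];  Q = [1] / [2]
  Insert 1 (step 3): P = [1] / [3] / [6];  Q = [1] / [2] / [3]
  Insert 8 (step 4): P = [1, 8] / [3] / [6];  Q = [1, 4] / [2] / [3]
  Insert 7 (step 5): P = [1, 7] / [3, 8] / [6];  Q = [1, 4] / [2, 5] / [3]
  Insert 9 (step 6): P = [1, 7, 9] / [3, 8] / [6];  Q = [1, 4, 6] / [2, 5] / [3]
  Insert 4 (step 7): P = [1, 4, 9] / [3, 7] / [6, 8];  Q = [1, 4, 6] / [2, 5] / [3, 7]
  Insert 2 (step 8): P = [1, 2, 9] / [3, 4] / [6, 7] / [8];  Q = [1, 4, 6] / [2, 5] / [3, 7] / [8]
  Insert 5 (step 9): P = [1, 2, 5] / [3, 4, 9] / [6, 7] / [8];  Q = [1, 4, 6] / [2, 5, 9] / [3, 7] / [8]
Final shape: (3, 3, 2, 1).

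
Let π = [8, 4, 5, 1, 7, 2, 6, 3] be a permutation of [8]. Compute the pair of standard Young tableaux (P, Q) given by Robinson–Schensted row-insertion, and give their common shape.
P = [1, 2, 3] / [4, 5, 6] / [7] / [8];  Q = [1, 3, 5] / [2, 6, 7] / [4] / [8];  common shape = (3, 3, 1, 1)

Row-insert the values π_1, π_2, … into P one at a time, bumping the leftmost entry strictly greater than the inserted value down to the next row. The recording tableau Q records, in position (i, j), the step at which that cell was added to P.
  Insert 8 (step 1): P = [8];  Q = [1]
  Insert 4 (step 2): P = [4] / [8];  Q = [1] / [2]
  Insert 5 (step 3): P = [4, 5] / [8];  Q = [1, 3] / [2]
  Insert 1 (step 4): P = [1, 5] / [4] / [8];  Q = [1, 3] / [2] / [4]
  Insert 7 (step 5): P = [1, 5, 7] / [4] / [8];  Q = [1, 3, 5] / [2] / [4]
  Insert 2 (step 6): P = [1, 2, 7] / [4, 5] / [8];  Q = [1, 3, 5] / [2, 6] / [4]
  Insert 6 (step 7): P = [1, 2, 6] / [4, 5, 7] / [8];  Q = [1, 3, 5] / [2, 6, 7] / [4]
  Insert 3 (step 8): P = [1, 2, 3] / [4, 5, 6] / [7] / [8];  Q = [1, 3, 5] / [2, 6, 7] / [4] / [8]
Final shape: (3, 3, 1, 1).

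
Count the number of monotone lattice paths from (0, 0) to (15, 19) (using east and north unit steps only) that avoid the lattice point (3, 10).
Number of paths = 1771903540

Total paths from (0, 0) to (15, 19): C(34, 15) = 1855967520. Paths through (3, 10): (paths (0, 0) → (3, 10)) × (paths (3, 10) → (15, 19)) = C(13, 3) · C(21, 12) = 286 · 293930 = 84063980. Avoidance count = 1855967520 − 84063980 = 1771903540.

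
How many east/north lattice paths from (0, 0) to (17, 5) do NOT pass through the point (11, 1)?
Number of paths = 23814

Total paths from (0, 0) to (17, 5): C(22, 17) = 26334. Paths through (11, 1): (paths (0, 0) → (11, 1)) × (paths (11, 1) → (17, 5)) = C(12, 11) · C(10, 6) = 12 · 210 = 2520. Avoidance count = 26334 − 2520 = 23814.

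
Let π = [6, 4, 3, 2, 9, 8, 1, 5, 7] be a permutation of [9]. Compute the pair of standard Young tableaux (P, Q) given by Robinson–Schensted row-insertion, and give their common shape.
P = [1, 5, 7] / [2, 8] / [3, 9] / [4] / [6];  Q = [1, 5, 9] / [2, 6] / [3, 8] / [4] / [7];  common shape = (3, 2, 2, 1, 1)

Row-insert the values π_1, π_2, … into P one at a time, bumping the leftmost entry strictly greater than the inserted value down to the next row. The recording tableau Q records, in position (i, j), the step at which that cell was added to P.
  Insert 6 (step 1): P = [6];  Q = [1]
  Insert 4 (step 2): P = [4] / [6];  Q = [1] / [2]
  Insert 3 (step 3): P = [3] / [4] / [6];  Q = [1] / [2] / [3]
  Insert 2 (step 4): P = [2] / [3] / [4] / [6];  Q = [1] / [2] / [3] / [4]
  Insert 9 (step 5): P = [2, 9] / [3] / [4] / [6];  Q = [1, 5] / [2] / [3] / [4]
  Insert 8 (step 6): P = [2, 8] / [3, 9] / [4] / [6];  Q = [1, 5] / [2, 6] / [3] / [4]
  Insert 1 (step 7): P = [1, 8] / [2, 9] / [3] / [4] / [6];  Q = [1, 5] / [2, 6] / [3] / [4] / [7]
  Insert 5 (step 8): P = [1, 5] / [2, 8] / [3, 9] / [4] / [6];  Q = [1, 5] / [2, 6] / [3, 8] / [4] / [7]
  Insert 7 (step 9): P = [1, 5, 7] / [2, 8] / [3, 9] / [4] / [6];  Q = [1, 5, 9] / [2, 6] / [3, 8] / [4] / [7]
Final shape: (3, 2, 2, 1, 1).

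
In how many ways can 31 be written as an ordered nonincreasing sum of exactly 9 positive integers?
p(31, 9 parts) = 732

Partitions of n into exactly k parts are in bijection with partitions of n − k into at most k parts (subtract 1 from each part). So p(31, exactly 9) = p(22, parts ≤ 9). Computing via the recurrence p(m, j) = p(m, j−1) + p(m−j, j) gives 732.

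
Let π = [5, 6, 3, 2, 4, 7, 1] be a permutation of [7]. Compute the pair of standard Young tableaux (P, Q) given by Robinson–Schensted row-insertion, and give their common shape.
P = [1, 4, 7] / [2, 6] / [3] / [5];  Q = [1, 2, 6] / [3, 5] / [4] / [7];  common shape = (3, 2, 1, 1)

Row-insert the values π_1, π_2, … into P one at a time, bumping the leftmost entry strictly greater than the inserted value down to the next row. The recording tableau Q records, in position (i, j), the step at which that cell was added to P.
  Insert 5 (step 1): P = [5];  Q = [1]
  Insert 6 (step 2): P = [5, 6];  Q = [1, 2]
  Insert 3 (step 3): P = [3, 6] / [5];  Q = [1, 2] / [3]
  Insert 2 (step 4): P = [2, 6] / [3] / [5];  Q = [1, 2] / [3] / [4]
  Insert 4 (step 5): P = [2, 4] / [3, 6] / [5];  Q = [1, 2] / [3, 5] / [4]
  Insert 7 (step 6): P = [2, 4, 7] / [3, 6] / [5];  Q = [1, 2, 6] / [3, 5] / [4]
  Insert 1 (step 7): P = [1, 4, 7] / [2, 6] / [3] / [5];  Q = [1, 2, 6] / [3, 5] / [4] / [7]
Final shape: (3, 2, 1, 1).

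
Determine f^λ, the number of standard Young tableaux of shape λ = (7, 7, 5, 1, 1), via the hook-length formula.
# SYT of shape (7, 7, 5, 1, 1) = 81628560

Hook-length formula: f^λ = n! / Π hook(c), product over all cells c of the Young diagram. For λ = (7, 7, 5, 1, 1), n = 21 boxes. Hook lengths by row (left-to-right, top-to-bottom): [11, 8, 7, 6, 5, 3, 2]; [10, 7, 6, 5, 4, 2, 1]; [7, 4, 3, 2, 1]; [2]; [1]. Product of hooks = 625895424000. So f^λ = 21! / 625895424000 = 51090942171709440000 / 625895424000 = 81628560.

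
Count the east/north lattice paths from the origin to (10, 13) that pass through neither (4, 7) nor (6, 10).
Number of paths = 674366

Inclusion–exclusion. Total paths: C(23, 10) = 1144066. Through P₁: C(11, 4)·C(12, 6) = 304920. Through P₂: C(16, 6)·C(7, 4) = 280280. Since P₁ is strictly southwest of P₂, a monotone path through both must visit P₁ then P₂; paths through both = C(11, 4)·C(5, 2)·C(7, 4) = 115500. Avoid both = 1144066 − 304920 − 280280 + 115500 = 674366.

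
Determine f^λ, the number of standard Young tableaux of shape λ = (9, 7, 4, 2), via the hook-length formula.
# SYT of shape (9, 7, 4, 2) = 475284810

Hook-length formula: f^λ = n! / Π hook(c), product over all cells c of the Young diagram. For λ = (9, 7, 4, 2), n = 22 boxes. Hook lengths by row (left-to-right, top-to-bottom): [12, 11, 9, 8, 6, 5, 4, 2, 1]; [9, 8, 6, 5, 3, 2, 1]; [5, 4, 2, 1]; [2, 1]. Product of hooks = 2364899328000. So f^λ = 22! / 2364899328000 = 1124000727777607680000 / 2364899328000 = 475284810.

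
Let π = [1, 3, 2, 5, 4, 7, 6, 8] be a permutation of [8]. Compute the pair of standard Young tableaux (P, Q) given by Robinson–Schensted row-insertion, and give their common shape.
P = [1, 2, 4, 6, 8] / [3, 5, 7];  Q = [1, 2, 4, 6, 8] / [3, 5, 7];  common shape = (5, 3)

Row-insert the values π_1, π_2, … into P one at a time, bumping the leftmost entry strictly greater than the inserted value down to the next row. The recording tableau Q records, in position (i, j), the step at which that cell was added to P.
  Insert 1 (step 1): P = [1];  Q = [1]
  Insert 3 (step 2): P = [1, 3];  Q = [1, 2]
  Insert 2 (step 3): P = [1, 2] / [3];  Q = [1, 2] / [3]
  Insert 5 (step 4): P = [1, 2, 5] / [3];  Q = [1, 2, 4] / [3]
  Insert 4 (step 5): P = [1, 2, 4] / [3, 5];  Q = [1, 2, 4] / [3, 5]
  Insert 7 (step 6): P = [1, 2, 4, 7] / [3, 5];  Q = [1, 2, 4, 6] / [3, 5]
  Insert 6 (step 7): P = [1, 2, 4, 6] / [3, 5, 7];  Q = [1, 2, 4, 6] / [3, 5, 7]
  Insert 8 (step 8): P = [1, 2, 4, 6, 8] / [3, 5, 7];  Q = [1, 2, 4, 6, 8] / [3, 5, 7]
Final shape: (5, 3).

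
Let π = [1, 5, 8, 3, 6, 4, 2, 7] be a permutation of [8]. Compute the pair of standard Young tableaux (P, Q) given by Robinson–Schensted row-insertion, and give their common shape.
P = [1, 2, 4, 7] / [3, 6] / [5] / [8];  Q = [1, 2, 3, 8] / [4, 5] / [6] / [7];  common shape = (4, 2, 1, 1)

Row-insert the values π_1, π_2, … into P one at a time, bumping the leftmost entry strictly greater than the inserted value down to the next row. The recording tableau Q records, in position (i, j), the step at which that cell was added to P.
  Insert 1 (step 1): P = [1];  Q = [1]
  Insert 5 (step 2): P = [1, 5];  Q = [1, 2]
  Insert 8 (step 3): P = [1, 5, 8];  Q = [1, 2, 3]
  Insert 3 (step 4): P = [1, 3, 8] / [5];  Q = [1, 2, 3] / [4]
  Insert 6 (step 5): P = [1, 3, 6] / [5, 8];  Q = [1, 2, 3] / [4, 5]
  Insert 4 (step 6): P = [1, 3, 4] / [5, 6] / [8];  Q = [1, 2, 3] / [4, 5] / [6]
  Insert 2 (step 7): P = [1, 2, 4] / [3, 6] / [5] / [8];  Q = [1, 2, 3] / [4, 5] / [6] / [7]
  Insert 7 (step 8): P = [1, 2, 4, 7] / [3, 6] / [5] / [8];  Q = [1, 2, 3, 8] / [4, 5] / [6] / [7]
Final shape: (4, 2, 1, 1).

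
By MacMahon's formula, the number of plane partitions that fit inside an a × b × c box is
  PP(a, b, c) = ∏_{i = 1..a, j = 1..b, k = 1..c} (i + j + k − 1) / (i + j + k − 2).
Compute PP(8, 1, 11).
PP(8, 1, 11) = 75582

Evaluate the triple product over i = 1..8, j = 1..1, k = 1..11. The factors are (2/1) · (3/2) · (4/3) · (5/4) · (6/5) · (7/6) · (8/7) · (9/8) · … (88 factors total). The numerators and denominators telescope so the product is an integer; carrying out the multiplication exactly gives PP(8, 1, 11) = 75582.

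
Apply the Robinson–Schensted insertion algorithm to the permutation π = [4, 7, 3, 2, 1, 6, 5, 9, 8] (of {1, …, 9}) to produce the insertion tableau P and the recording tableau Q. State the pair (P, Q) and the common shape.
P = [1, 5, 8] / [2, 6, 9] / [3, 7] / [4];  Q = [1, 2, 8] / [3, 6, 9] / [4, 7] / [5];  common shape = (3, 3, 2, 1)

Row-insert the values π_1, π_2, … into P one at a time, bumping the leftmost entry strictly greater than the inserted value down to the next row. The recording tableau Q records, in position (i, j), the step at which that cell was added to P.
  Insert 4 (step 1): P = [4];  Q = [1]
  Insert 7 (step 2): P = [4, 7];  Q = [1, 2]
  Insert 3 (step 3): P = [3, 7] / [4];  Q = [1, 2] / [3]
  Insert 2 (step 4): P = [2, 7] / [3] / [4];  Q = [1, 2] / [3] / [4]
  Insert 1 (step 5): P = [1, 7] / [2] / [3] / [4];  Q = [1, 2] / [3] / [4] / [5]
  Insert 6 (step 6): P = [1, 6] / [2, 7] / [3] / [4];  Q = [1, 2] / [3, 6] / [4] / [5]
  Insert 5 (step 7): P = [1, 5] / [2, 6] / [3, 7] / [4];  Q = [1, 2] / [3, 6] / [4, 7] / [5]
  Insert 9 (step 8): P = [1, 5, 9] / [2, 6] / [3, 7] / [4];  Q = [1, 2, 8] / [3, 6] / [4, 7] / [5]
  Insert 8 (step 9): P = [1, 5, 8] / [2, 6, 9] / [3, 7] / [4];  Q = [1, 2, 8] / [3, 6, 9] / [4, 7] / [5]
Final shape: (3, 3, 2, 1).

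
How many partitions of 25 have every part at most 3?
p(25, parts ≤ 3) = 65

Use the recurrence p(n, m) = p(n, m−1) + p(n−m, m): either the largest part is < m (count p(n, m−1)) or the largest part is exactly m (remove one copy of m, count p(n−m, m)). With p(0, ·) = 1 this gives p(25, parts ≤ 3) = 65. (By conjugating Young diagrams, this also counts partitions of 25 into at most 3 parts.)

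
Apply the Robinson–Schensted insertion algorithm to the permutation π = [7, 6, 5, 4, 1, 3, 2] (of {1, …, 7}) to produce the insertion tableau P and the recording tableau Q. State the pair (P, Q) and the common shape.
P = [1, 2] / [3] / [4] / [5] / [6] / [7];  Q = [1, 6] / [2] / [3] / [4] / [5] / [7];  common shape = (2, 1, 1, 1, 1, 1)

Row-insert the values π_1, π_2, … into P one at a time, bumping the leftmost entry strictly greater than the inserted value down to the next row. The recording tableau Q records, in position (i, j), the step at which that cell was added to P.
  Insert 7 (step 1): P = [7];  Q = [1]
  Insert 6 (step 2): P = [6] / [7];  Q = [1] / [2]
  Insert 5 (step 3): P = [5] / [6] / [7];  Q = [1] / [2] / [3]
  Insert 4 (step 4): P = [4] / [5] / [6] / [7];  Q = [1] / [2] / [3] / [4]
  Insert 1 (step 5): P = [1] / [4] / [5] / [6] / [7];  Q = [1] / [2] / [3] / [4] / [5]
  Insert 3 (step 6): P = [1, 3] / [4] / [5] / [6] / [7];  Q = [1, 6] / [2] / [3] / [4] / [5]
  Insert 2 (step 7): P = [1, 2] / [3] / [4] / [5] / [6] / [7];  Q = [1, 6] / [2] / [3] / [4] / [5] / [7]
Final shape: (2, 1, 1, 1, 1, 1).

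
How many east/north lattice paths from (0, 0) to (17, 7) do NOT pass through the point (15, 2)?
Number of paths = 343248

Total paths from (0, 0) to (17, 7): C(24, 17) = 346104. Paths through (15, 2): (paths (0, 0) → (15, 2)) × (paths (15, 2) → (17, 7)) = C(17, 15) · C(7, 2) = 136 · 21 = 2856. Avoidance count = 346104 − 2856 = 343248.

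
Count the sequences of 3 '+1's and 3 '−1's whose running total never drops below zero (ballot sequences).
C_3 = 5

These ballot sequences are counted by the Catalan number C_n = (1/(n + 1)) · C(2n, n). For n = 3: C_3 = (1/4) · C(6, 3) = 20/4 = 5.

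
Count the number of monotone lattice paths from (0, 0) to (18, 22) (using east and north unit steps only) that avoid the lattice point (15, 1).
Number of paths = 113380229416

Total paths from (0, 0) to (18, 22): C(40, 18) = 113380261800. Paths through (15, 1): (paths (0, 0) → (15, 1)) × (paths (15, 1) → (18, 22)) = C(16, 15) · C(24, 3) = 16 · 2024 = 32384. Avoidance count = 113380261800 − 32384 = 113380229416.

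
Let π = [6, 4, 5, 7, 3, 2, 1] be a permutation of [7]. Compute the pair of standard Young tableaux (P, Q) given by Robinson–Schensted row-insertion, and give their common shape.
P = [1, 5, 7] / [2] / [3] / [4] / [6];  Q = [1, 3, 4] / [2] / [5] / [6] / [7];  common shape = (3, 1, 1, 1, 1)

Row-insert the values π_1, π_2, … into P one at a time, bumping the leftmost entry strictly greater than the inserted value down to the next row. The recording tableau Q records, in position (i, j), the step at which that cell was added to P.
  Insert 6 (step 1): P = [6];  Q = [1]
  Insert 4 (step 2): P = [4] / [6];  Q = [1] / [2]
  Insert 5 (step 3): P = [4, 5] / [6];  Q = [1, 3] / [2]
  Insert 7 (step 4): P = [4, 5, 7] / [6];  Q = [1, 3, 4] / [2]
  Insert 3 (step 5): P = [3, 5, 7] / [4] / [6];  Q = [1, 3, 4] / [2] / [5]
  Insert 2 (step 6): P = [2, 5, 7] / [3] / [4] / [6];  Q = [1, 3, 4] / [2] / [5] / [6]
  Insert 1 (step 7): P = [1, 5, 7] / [2] / [3] / [4] / [6];  Q = [1, 3, 4] / [2] / [5] / [6] / [7]
Final shape: (3, 1, 1, 1, 1).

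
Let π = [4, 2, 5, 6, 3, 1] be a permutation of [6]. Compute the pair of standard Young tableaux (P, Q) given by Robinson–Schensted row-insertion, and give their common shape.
P = [1, 3, 6] / [2, 5] / [4];  Q = [1, 3, 4] / [2, 5] / [6];  common shape = (3, 2, 1)

Row-insert the values π_1, π_2, … into P one at a time, bumping the leftmost entry strictly greater than the inserted value down to the next row. The recording tableau Q records, in position (i, j), the step at which that cell was added to P.
  Insert 4 (step 1): P = [4];  Q = [1]
  Insert 2 (step 2): P = [2] / [4];  Q = [1] / [2]
  Insert 5 (step 3): P = [2, 5] / [4];  Q = [1, 3] / [2]
  Insert 6 (step 4): P = [2, 5, 6] / [4];  Q = [1, 3, 4] / [2]
  Insert 3 (step 5): P = [2, 3, 6] / [4, 5];  Q = [1, 3, 4] / [2, 5]
  Insert 1 (step 6): P = [1, 3, 6] / [2, 5] / [4];  Q = [1, 3, 4] / [2, 5] / [6]
Final shape: (3, 2, 1).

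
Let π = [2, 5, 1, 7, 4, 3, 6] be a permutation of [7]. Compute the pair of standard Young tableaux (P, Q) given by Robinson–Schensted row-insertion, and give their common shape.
P = [1, 3, 6] / [2, 4, 7] / [5];  Q = [1, 2, 4] / [3, 5, 7] / [6];  common shape = (3, 3, 1)

Row-insert the values π_1, π_2, … into P one at a time, bumping the leftmost entry strictly greater than the inserted value down to the next row. The recording tableau Q records, in position (i, j), the step at which that cell was added to P.
  Insert 2 (step 1): P = [2];  Q = [1]
  Insert 5 (step 2): P = [2, 5];  Q = [1, 2]
  Insert 1 (step 3): P = [1, 5] / [2];  Q = [1, 2] / [3]
  Insert 7 (step 4): P = [1, 5, 7] / [2];  Q = [1, 2, 4] / [3]
  Insert 4 (step 5): P = [1, 4, 7] / [2, 5];  Q = [1, 2, 4] / [3, 5]
  Insert 3 (step 6): P = [1, 3, 7] / [2, 4] / [5];  Q = [1, 2, 4] / [3, 5] / [6]
  Insert 6 (step 7): P = [1, 3, 6] / [2, 4, 7] / [5];  Q = [1, 2, 4] / [3, 5, 7] / [6]
Final shape: (3, 3, 1).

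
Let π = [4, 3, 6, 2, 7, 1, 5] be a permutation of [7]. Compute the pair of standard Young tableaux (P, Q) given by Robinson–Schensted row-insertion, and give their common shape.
P = [1, 5, 7] / [2, 6] / [3] / [4];  Q = [1, 3, 5] / [2, 7] / [4] / [6];  common shape = (3, 2, 1, 1)

Row-insert the values π_1, π_2, … into P one at a time, bumping the leftmost entry strictly greater than the inserted value down to the next row. The recording tableau Q records, in position (i, j), the step at which that cell was added to P.
  Insert 4 (step 1): P = [4];  Q = [1]
  Insert 3 (step 2): P = [3] / [4];  Q = [1] / [2]
  Insert 6 (step 3): P = [3, 6] / [4];  Q = [1, 3] / [2]
  Insert 2 (step 4): P = [2, 6] / [3] / [4];  Q = [1, 3] / [2] / [4]
  Insert 7 (step 5): P = [2, 6, 7] / [3] / [4];  Q = [1, 3, 5] / [2] / [4]
  Insert 1 (step 6): P = [1, 6, 7] / [2] / [3] / [4];  Q = [1, 3, 5] / [2] / [4] / [6]
  Insert 5 (step 7): P = [1, 5, 7] / [2, 6] / [3] / [4];  Q = [1, 3, 5] / [2, 7] / [4] / [6]
Final shape: (3, 2, 1, 1).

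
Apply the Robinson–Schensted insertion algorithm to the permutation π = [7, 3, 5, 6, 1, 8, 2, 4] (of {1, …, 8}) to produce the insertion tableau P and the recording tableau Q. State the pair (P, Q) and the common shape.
P = [1, 2, 4, 8] / [3, 5, 6] / [7];  Q = [1, 3, 4, 6] / [2, 7, 8] / [5];  common shape = (4, 3, 1)

Row-insert the values π_1, π_2, … into P one at a time, bumping the leftmost entry strictly greater than the inserted value down to the next row. The recording tableau Q records, in position (i, j), the step at which that cell was added to P.
  Insert 7 (step 1): P = [7];  Q = [1]
  Insert 3 (step 2): P = [3] / [7];  Q = [1] / [2]
  Insert 5 (step 3): P = [3, 5] / [7];  Q = [1, 3] / [2]
  Insert 6 (step 4): P = [3, 5, 6] / [7];  Q = [1, 3, 4] / [2]
  Insert 1 (step 5): P = [1, 5, 6] / [3] / [7];  Q = [1, 3, 4] / [2] / [5]
  Insert 8 (step 6): P = [1, 5, 6, 8] / [3] / [7];  Q = [1, 3, 4, 6] / [2] / [5]
  Insert 2 (step 7): P = [1, 2, 6, 8] / [3, 5] / [7];  Q = [1, 3, 4, 6] / [2, 7] / [5]
  Insert 4 (step 8): P = [1, 2, 4, 8] / [3, 5, 6] / [7];  Q = [1, 3, 4, 6] / [2, 7, 8] / [5]
Final shape: (4, 3, 1).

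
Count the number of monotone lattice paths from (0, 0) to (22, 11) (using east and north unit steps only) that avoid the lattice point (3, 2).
Number of paths = 124467720

Total paths from (0, 0) to (22, 11): C(33, 22) = 193536720. Paths through (3, 2): (paths (0, 0) → (3, 2)) × (paths (3, 2) → (22, 11)) = C(5, 3) · C(28, 19) = 10 · 6906900 = 69069000. Avoidance count = 193536720 − 69069000 = 124467720.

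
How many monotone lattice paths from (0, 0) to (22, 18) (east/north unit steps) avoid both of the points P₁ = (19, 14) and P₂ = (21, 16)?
Number of paths = 60833181390

Inclusion–exclusion. Total paths: C(40, 22) = 113380261800. Through P₁: C(33, 19)·C(7, 3) = 28658322000. Through P₂: C(37, 21)·C(3, 1) = 38627324010. Since P₁ is strictly southwest of P₂, a monotone path through both must visit P₁ then P₂; paths through both = C(33, 19)·C(4, 2)·C(3, 1) = 14738565600. Avoid both = 113380261800 − 28658322000 − 38627324010 + 14738565600 = 60833181390.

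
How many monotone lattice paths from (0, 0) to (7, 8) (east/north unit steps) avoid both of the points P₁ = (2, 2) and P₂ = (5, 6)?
Number of paths = 2151

Inclusion–exclusion. Total paths: C(15, 7) = 6435. Through P₁: C(4, 2)·C(11, 5) = 2772. Through P₂: C(11, 5)·C(4, 2) = 2772. Since P₁ is strictly southwest of P₂, a monotone path through both must visit P₁ then P₂; paths through both = C(4, 2)·C(7, 3)·C(4, 2) = 1260. Avoid both = 6435 − 2772 − 2772 + 1260 = 2151.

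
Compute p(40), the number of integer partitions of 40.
p(40) = 37338

Compute p(n) via the recurrence p(n, m) = p(n, m−1) + p(n−m, m), where p(n, m) counts partitions of n with all parts ≤ m and p(n) = p(n, n). The base cases are p(0, m) = 1 and p(n, 0) = 0 for n > 0. Filling the table yields p(40) = 37338. (Euler's pentagonal recurrence is an alternative.)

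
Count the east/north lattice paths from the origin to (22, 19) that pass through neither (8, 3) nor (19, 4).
Number of paths = 220662318825

Inclusion–exclusion. Total paths: C(41, 22) = 244662670200. Through P₁: C(11, 8)·C(30, 14) = 23994741375. Through P₂: C(23, 19)·C(18, 3) = 7225680. Since P₁ is strictly southwest of P₂, a monotone path through both must visit P₁ then P₂; paths through both = C(11, 8)·C(12, 11)·C(18, 3) = 1615680. Avoid both = 244662670200 − 23994741375 − 7225680 + 1615680 = 220662318825.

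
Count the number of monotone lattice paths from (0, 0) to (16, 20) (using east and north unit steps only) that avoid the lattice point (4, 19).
Number of paths = 7307756995

Total paths from (0, 0) to (16, 20): C(36, 16) = 7307872110. Paths through (4, 19): (paths (0, 0) → (4, 19)) × (paths (4, 19) → (16, 20)) = C(23, 4) · C(13, 12) = 8855 · 13 = 115115. Avoidance count = 7307872110 − 115115 = 7307756995.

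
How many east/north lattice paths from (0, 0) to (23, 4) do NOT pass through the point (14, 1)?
Number of paths = 14250

Total paths from (0, 0) to (23, 4): C(27, 23) = 17550. Paths through (14, 1): (paths (0, 0) → (14, 1)) × (paths (14, 1) → (23, 4)) = C(15, 14) · C(12, 9) = 15 · 220 = 3300. Avoidance count = 17550 − 3300 = 14250.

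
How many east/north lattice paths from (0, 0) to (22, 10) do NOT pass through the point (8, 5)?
Number of paths = 49547004

Total paths from (0, 0) to (22, 10): C(32, 22) = 64512240. Paths through (8, 5): (paths (0, 0) → (8, 5)) × (paths (8, 5) → (22, 10)) = C(13, 8) · C(19, 14) = 1287 · 11628 = 14965236. Avoidance count = 64512240 − 14965236 = 49547004.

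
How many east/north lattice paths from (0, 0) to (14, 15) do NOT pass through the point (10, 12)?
Number of paths = 54926150

Total paths from (0, 0) to (14, 15): C(29, 14) = 77558760. Paths through (10, 12): (paths (0, 0) → (10, 12)) × (paths (10, 12) → (14, 15)) = C(22, 10) · C(7, 4) = 646646 · 35 = 22632610. Avoidance count = 77558760 − 22632610 = 54926150.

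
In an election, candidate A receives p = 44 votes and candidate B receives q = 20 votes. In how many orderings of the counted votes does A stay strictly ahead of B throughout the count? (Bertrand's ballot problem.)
Strict-lead orderings = 7357397168494170

Total orderings of the 64 votes with 44 for A: C(64, 44) = 19619725782651120. By the Bertrand ballot formula (Cycle Lemma / reflection principle), the number of orderings in which A is strictly ahead of B throughout is (p − q)/(p + q) · C(p + q, p) = (44 − 20)/(44 + 20) · 19619725782651120 = 7357397168494170.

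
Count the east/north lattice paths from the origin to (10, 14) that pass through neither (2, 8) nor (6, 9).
Number of paths = 1223841

Inclusion–exclusion. Total paths: C(24, 10) = 1961256. Through P₁: C(10, 2)·C(14, 8) = 135135. Through P₂: C(15, 6)·C(9, 4) = 630630. Since P₁ is strictly southwest of P₂, a monotone path through both must visit P₁ then P₂; paths through both = C(10, 2)·C(5, 4)·C(9, 4) = 28350. Avoid both = 1961256 − 135135 − 630630 + 28350 = 1223841.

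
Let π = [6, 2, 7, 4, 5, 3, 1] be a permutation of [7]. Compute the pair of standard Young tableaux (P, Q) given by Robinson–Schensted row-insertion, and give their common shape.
P = [1, 3, 5] / [2, 7] / [4] / [6];  Q = [1, 3, 5] / [2, 4] / [6] / [7];  common shape = (3, 2, 1, 1)

Row-insert the values π_1, π_2, … into P one at a time, bumping the leftmost entry strictly greater than the inserted value down to the next row. The recording tableau Q records, in position (i, j), the step at which that cell was added to P.
  Insert 6 (step 1): P = [6];  Q = [1]
  Insert 2 (step 2): P = [2] / [6];  Q = [1] / [2]
  Insert 7 (step 3): P = [2, 7] / [6];  Q = [1, 3] / [2]
  Insert 4 (step 4): P = [2, 4] / [6, 7];  Q = [1, 3] / [2, 4]
  Insert 5 (step 5): P = [2, 4, 5] / [6, 7];  Q = [1, 3, 5] / [2, 4]
  Insert 3 (step 6): P = [2, 3, 5] / [4, 7] / [6];  Q = [1, 3, 5] / [2, 4] / [6]
  Insert 1 (step 7): P = [1, 3, 5] / [2, 7] / [4] / [6];  Q = [1, 3, 5] / [2, 4] / [6] / [7]
Final shape: (3, 2, 1, 1).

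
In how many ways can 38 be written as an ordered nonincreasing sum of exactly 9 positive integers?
p(38, 9 parts) = 2592

Partitions of n into exactly k parts are in bijection with partitions of n − k into at most k parts (subtract 1 from each part). So p(38, exactly 9) = p(29, parts ≤ 9). Computing via the recurrence p(m, j) = p(m, j−1) + p(m−j, j) gives 2592.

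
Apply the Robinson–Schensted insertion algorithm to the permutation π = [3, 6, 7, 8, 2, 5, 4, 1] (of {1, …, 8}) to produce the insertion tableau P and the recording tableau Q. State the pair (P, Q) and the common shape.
P = [1, 4, 7, 8] / [2, 5] / [3] / [6];  Q = [1, 2, 3, 4] / [5, 6] / [7] / [8];  common shape = (4, 2, 1, 1)

Row-insert the values π_1, π_2, … into P one at a time, bumping the leftmost entry strictly greater than the inserted value down to the next row. The recording tableau Q records, in position (i, j), the step at which that cell was added to P.
  Insert 3 (step 1): P = [3];  Q = [1]
  Insert 6 (step 2): P = [3, 6];  Q = [1, 2]
  Insert 7 (step 3): P = [3, 6, 7];  Q = [1, 2, 3]
  Insert 8 (step 4): P = [3, 6, 7, 8];  Q = [1, 2, 3, 4]
  Insert 2 (step 5): P = [2, 6, 7, 8] / [3];  Q = [1, 2, 3, 4] / [5]
  Insert 5 (step 6): P = [2, 5, 7, 8] / [3, 6];  Q = [1, 2, 3, 4] / [5, 6]
  Insert 4 (step 7): P = [2, 4, 7, 8] / [3, 5] / [6];  Q = [1, 2, 3, 4] / [5, 6] / [7]
  Insert 1 (step 8): P = [1, 4, 7, 8] / [2, 5] / [3] / [6];  Q = [1, 2, 3, 4] / [5, 6] / [7] / [8]
Final shape: (4, 2, 1, 1).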